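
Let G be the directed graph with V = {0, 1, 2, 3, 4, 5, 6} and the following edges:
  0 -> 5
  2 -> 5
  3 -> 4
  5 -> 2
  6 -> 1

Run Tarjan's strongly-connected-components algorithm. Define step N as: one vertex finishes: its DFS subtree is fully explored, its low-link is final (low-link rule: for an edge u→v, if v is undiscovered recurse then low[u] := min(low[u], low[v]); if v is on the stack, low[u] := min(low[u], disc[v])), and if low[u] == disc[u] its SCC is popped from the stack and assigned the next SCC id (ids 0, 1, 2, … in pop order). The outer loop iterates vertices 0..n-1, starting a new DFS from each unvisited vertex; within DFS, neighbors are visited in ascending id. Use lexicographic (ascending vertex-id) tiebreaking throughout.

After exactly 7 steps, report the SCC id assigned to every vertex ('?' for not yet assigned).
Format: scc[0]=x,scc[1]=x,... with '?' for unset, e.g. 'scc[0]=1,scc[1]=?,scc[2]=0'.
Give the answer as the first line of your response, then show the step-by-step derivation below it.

scc[0]=1,scc[1]=2,scc[2]=0,scc[3]=4,scc[4]=3,scc[5]=0,scc[6]=5

step 1: low=(low[0]=0,low[1]=?,low[2]=1,low[3]=?,low[4]=?,low[5]=1,low[6]=?); scc=(scc[0]=?,scc[1]=?,scc[2]=?,scc[3]=?,scc[4]=?,scc[5]=?,scc[6]=?)
step 2: low=(low[0]=0,low[1]=?,low[2]=1,low[3]=?,low[4]=?,low[5]=1,low[6]=?); scc=(scc[0]=?,scc[1]=?,scc[2]=0,scc[3]=?,scc[4]=?,scc[5]=0,scc[6]=?)
step 3: low=(low[0]=0,low[1]=?,low[2]=1,low[3]=?,low[4]=?,low[5]=1,low[6]=?); scc=(scc[0]=1,scc[1]=?,scc[2]=0,scc[3]=?,scc[4]=?,scc[5]=0,scc[6]=?)
step 4: low=(low[0]=0,low[1]=3,low[2]=1,low[3]=?,low[4]=?,low[5]=1,low[6]=?); scc=(scc[0]=1,scc[1]=2,scc[2]=0,scc[3]=?,scc[4]=?,scc[5]=0,scc[6]=?)
step 5: low=(low[0]=0,low[1]=3,low[2]=1,low[3]=4,low[4]=5,low[5]=1,low[6]=?); scc=(scc[0]=1,scc[1]=2,scc[2]=0,scc[3]=?,scc[4]=3,scc[5]=0,scc[6]=?)
step 6: low=(low[0]=0,low[1]=3,low[2]=1,low[3]=4,low[4]=5,low[5]=1,low[6]=?); scc=(scc[0]=1,scc[1]=2,scc[2]=0,scc[3]=4,scc[4]=3,scc[5]=0,scc[6]=?)
step 7: low=(low[0]=0,low[1]=3,low[2]=1,low[3]=4,low[4]=5,low[5]=1,low[6]=6); scc=(scc[0]=1,scc[1]=2,scc[2]=0,scc[3]=4,scc[4]=3,scc[5]=0,scc[6]=5)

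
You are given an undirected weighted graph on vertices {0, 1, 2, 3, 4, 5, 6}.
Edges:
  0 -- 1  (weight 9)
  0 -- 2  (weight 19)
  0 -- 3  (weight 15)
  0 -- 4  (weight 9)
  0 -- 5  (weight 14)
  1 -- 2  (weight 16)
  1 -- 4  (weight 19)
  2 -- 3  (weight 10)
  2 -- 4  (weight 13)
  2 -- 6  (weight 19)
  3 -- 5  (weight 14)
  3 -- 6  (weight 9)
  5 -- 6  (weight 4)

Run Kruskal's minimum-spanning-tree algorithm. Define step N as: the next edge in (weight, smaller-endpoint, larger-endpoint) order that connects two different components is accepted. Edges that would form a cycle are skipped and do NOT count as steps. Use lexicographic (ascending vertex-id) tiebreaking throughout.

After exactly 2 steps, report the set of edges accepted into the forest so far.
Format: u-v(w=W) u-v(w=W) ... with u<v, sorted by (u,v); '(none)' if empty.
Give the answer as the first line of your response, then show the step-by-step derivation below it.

0-1(w=9) 5-6(w=4)

step 1: add edge 5-6 (w=4); MST = {5-6(w=4)}
step 2: add edge 0-1 (w=9); MST = {0-1(w=9) 5-6(w=4)}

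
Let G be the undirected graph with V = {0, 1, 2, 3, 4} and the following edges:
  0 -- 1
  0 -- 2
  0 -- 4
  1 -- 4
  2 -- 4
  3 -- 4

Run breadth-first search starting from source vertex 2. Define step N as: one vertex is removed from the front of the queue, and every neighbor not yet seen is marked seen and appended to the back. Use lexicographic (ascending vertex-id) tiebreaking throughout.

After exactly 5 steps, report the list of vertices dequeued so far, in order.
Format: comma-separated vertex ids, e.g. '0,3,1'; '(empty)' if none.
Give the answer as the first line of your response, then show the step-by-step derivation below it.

2,0,4,1,3

step 1: dequeue 2; queue=[0,4]; order=2
step 2: dequeue 0; queue=[4,1]; order=2,0
step 3: dequeue 4; queue=[1,3]; order=2,0,4
step 4: dequeue 1; queue=[3]; order=2,0,4,1
step 5: dequeue 3; queue=[(empty)]; order=2,0,4,1,3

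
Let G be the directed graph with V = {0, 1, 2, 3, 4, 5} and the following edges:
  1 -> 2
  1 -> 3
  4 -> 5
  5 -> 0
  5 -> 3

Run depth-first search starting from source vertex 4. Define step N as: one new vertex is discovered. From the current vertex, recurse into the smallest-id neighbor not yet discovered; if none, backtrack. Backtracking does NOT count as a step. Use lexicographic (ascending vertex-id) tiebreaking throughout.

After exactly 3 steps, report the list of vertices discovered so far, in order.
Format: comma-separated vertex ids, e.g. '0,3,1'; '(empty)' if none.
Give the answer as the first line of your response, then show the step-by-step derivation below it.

4,5,0

step 1: discover 4; path=4; order=4
step 2: discover 5; path=4>5; order=4,5
step 3: discover 0; path=4>5>0; order=4,5,0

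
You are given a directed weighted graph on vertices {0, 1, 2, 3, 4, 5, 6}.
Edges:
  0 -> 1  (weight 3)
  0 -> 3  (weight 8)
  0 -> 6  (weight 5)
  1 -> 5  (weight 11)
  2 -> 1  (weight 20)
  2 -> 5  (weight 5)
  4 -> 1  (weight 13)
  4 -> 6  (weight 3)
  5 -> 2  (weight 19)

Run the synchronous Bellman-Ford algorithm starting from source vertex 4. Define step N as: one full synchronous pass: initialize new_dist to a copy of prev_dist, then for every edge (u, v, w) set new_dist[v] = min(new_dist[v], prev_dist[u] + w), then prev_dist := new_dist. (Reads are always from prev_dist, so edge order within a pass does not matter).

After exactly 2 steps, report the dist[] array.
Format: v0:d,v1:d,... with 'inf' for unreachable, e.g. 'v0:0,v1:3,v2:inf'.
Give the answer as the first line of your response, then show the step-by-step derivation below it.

v0:inf,v1:13,v2:inf,v3:inf,v4:0,v5:24,v6:3

step 1: dist = v0:inf,v1:13,v2:inf,v3:inf,v4:0,v5:inf,v6:3
step 2: dist = v0:inf,v1:13,v2:inf,v3:inf,v4:0,v5:24,v6:3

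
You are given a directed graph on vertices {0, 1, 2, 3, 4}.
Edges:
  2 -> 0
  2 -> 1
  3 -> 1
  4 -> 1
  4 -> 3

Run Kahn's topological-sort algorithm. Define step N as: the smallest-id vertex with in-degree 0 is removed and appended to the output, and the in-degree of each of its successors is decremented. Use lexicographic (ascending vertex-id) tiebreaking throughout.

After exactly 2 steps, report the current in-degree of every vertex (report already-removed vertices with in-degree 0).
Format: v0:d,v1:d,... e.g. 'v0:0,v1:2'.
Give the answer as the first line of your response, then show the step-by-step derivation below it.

v0:0,v1:2,v2:0,v3:1,v4:0

step 1: output 2; order=[2]; indeg=(0,2,0,1,0)
step 2: output 0; order=[2,0]; indeg=(0,2,0,1,0)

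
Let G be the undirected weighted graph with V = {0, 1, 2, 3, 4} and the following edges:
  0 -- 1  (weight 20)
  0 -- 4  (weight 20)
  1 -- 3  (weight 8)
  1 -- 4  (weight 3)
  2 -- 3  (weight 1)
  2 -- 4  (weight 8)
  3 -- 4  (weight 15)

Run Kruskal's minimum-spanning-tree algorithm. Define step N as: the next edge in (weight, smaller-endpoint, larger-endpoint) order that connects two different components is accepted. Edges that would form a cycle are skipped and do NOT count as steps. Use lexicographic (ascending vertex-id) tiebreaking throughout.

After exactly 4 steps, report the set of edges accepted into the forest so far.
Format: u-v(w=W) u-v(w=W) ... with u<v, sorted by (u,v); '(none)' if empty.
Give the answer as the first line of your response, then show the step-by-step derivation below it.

0-1(w=20) 1-3(w=8) 1-4(w=3) 2-3(w=1)

step 1: add edge 2-3 (w=1); MST = {2-3(w=1)}
step 2: add edge 1-4 (w=3); MST = {1-4(w=3) 2-3(w=1)}
step 3: add edge 1-3 (w=8); MST = {1-3(w=8) 1-4(w=3) 2-3(w=1)}
step 4: add edge 0-1 (w=20); MST = {0-1(w=20) 1-3(w=8) 1-4(w=3) 2-3(w=1)}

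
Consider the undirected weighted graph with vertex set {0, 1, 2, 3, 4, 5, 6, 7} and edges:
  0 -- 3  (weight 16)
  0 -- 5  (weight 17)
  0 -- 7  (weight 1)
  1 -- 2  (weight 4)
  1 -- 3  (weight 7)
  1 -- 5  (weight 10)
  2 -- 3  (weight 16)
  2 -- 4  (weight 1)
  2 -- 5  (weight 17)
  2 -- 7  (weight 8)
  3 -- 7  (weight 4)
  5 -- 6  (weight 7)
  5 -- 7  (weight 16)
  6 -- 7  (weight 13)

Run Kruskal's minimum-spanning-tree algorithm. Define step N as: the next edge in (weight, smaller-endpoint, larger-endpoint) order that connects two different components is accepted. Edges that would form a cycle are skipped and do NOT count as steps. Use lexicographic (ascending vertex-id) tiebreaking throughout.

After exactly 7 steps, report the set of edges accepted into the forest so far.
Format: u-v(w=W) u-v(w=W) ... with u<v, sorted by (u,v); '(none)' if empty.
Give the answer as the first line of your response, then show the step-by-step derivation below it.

0-7(w=1) 1-2(w=4) 1-3(w=7) 1-5(w=10) 2-4(w=1) 3-7(w=4) 5-6(w=7)

step 1: add edge 0-7 (w=1); MST = {0-7(w=1)}
step 2: add edge 2-4 (w=1); MST = {0-7(w=1) 2-4(w=1)}
step 3: add edge 1-2 (w=4); MST = {0-7(w=1) 1-2(w=4) 2-4(w=1)}
step 4: add edge 3-7 (w=4); MST = {0-7(w=1) 1-2(w=4) 2-4(w=1) 3-7(w=4)}
step 5: add edge 1-3 (w=7); MST = {0-7(w=1) 1-2(w=4) 1-3(w=7) 2-4(w=1) 3-7(w=4)}
step 6: add edge 5-6 (w=7); MST = {0-7(w=1) 1-2(w=4) 1-3(w=7) 2-4(w=1) 3-7(w=4) 5-6(w=7)}
step 7: add edge 1-5 (w=10); MST = {0-7(w=1) 1-2(w=4) 1-3(w=7) 1-5(w=10) 2-4(w=1) 3-7(w=4) 5-6(w=7)}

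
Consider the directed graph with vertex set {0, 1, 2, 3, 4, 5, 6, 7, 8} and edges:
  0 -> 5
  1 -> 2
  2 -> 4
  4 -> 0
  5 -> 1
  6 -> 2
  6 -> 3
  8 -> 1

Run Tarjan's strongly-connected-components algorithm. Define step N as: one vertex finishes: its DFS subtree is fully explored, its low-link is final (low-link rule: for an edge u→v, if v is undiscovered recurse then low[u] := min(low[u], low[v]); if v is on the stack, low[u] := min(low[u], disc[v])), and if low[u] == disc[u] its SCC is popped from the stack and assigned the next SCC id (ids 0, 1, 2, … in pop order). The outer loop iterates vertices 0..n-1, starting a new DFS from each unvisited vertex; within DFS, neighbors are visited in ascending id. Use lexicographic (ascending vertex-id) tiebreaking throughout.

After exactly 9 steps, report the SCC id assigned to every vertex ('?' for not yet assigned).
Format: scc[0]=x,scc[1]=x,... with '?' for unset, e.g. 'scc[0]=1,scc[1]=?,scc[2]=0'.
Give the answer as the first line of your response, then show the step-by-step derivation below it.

scc[0]=0,scc[1]=0,scc[2]=0,scc[3]=1,scc[4]=0,scc[5]=0,scc[6]=2,scc[7]=3,scc[8]=4

step 1: low=(low[0]=0,low[1]=2,low[2]=3,low[3]=?,low[4]=0,low[5]=1,low[6]=?,low[7]=?,low[8]=?); scc=(scc[0]=?,scc[1]=?,scc[2]=?,scc[3]=?,scc[4]=?,scc[5]=?,scc[6]=?,scc[7]=?,scc[8]=?)
step 2: low=(low[0]=0,low[1]=2,low[2]=0,low[3]=?,low[4]=0,low[5]=1,low[6]=?,low[7]=?,low[8]=?); scc=(scc[0]=?,scc[1]=?,scc[2]=?,scc[3]=?,scc[4]=?,scc[5]=?,scc[6]=?,scc[7]=?,scc[8]=?)
step 3: low=(low[0]=0,low[1]=0,low[2]=0,low[3]=?,low[4]=0,low[5]=1,low[6]=?,low[7]=?,low[8]=?); scc=(scc[0]=?,scc[1]=?,scc[2]=?,scc[3]=?,scc[4]=?,scc[5]=?,scc[6]=?,scc[7]=?,scc[8]=?)
step 4: low=(low[0]=0,low[1]=0,low[2]=0,low[3]=?,low[4]=0,low[5]=0,low[6]=?,low[7]=?,low[8]=?); scc=(scc[0]=?,scc[1]=?,scc[2]=?,scc[3]=?,scc[4]=?,scc[5]=?,scc[6]=?,scc[7]=?,scc[8]=?)
step 5: low=(low[0]=0,low[1]=0,low[2]=0,low[3]=?,low[4]=0,low[5]=0,low[6]=?,low[7]=?,low[8]=?); scc=(scc[0]=0,scc[1]=0,scc[2]=0,scc[3]=?,scc[4]=0,scc[5]=0,scc[6]=?,scc[7]=?,scc[8]=?)
step 6: low=(low[0]=0,low[1]=0,low[2]=0,low[3]=5,low[4]=0,low[5]=0,low[6]=?,low[7]=?,low[8]=?); scc=(scc[0]=0,scc[1]=0,scc[2]=0,scc[3]=1,scc[4]=0,scc[5]=0,scc[6]=?,scc[7]=?,scc[8]=?)
step 7: low=(low[0]=0,low[1]=0,low[2]=0,low[3]=5,low[4]=0,low[5]=0,low[6]=6,low[7]=?,low[8]=?); scc=(scc[0]=0,scc[1]=0,scc[2]=0,scc[3]=1,scc[4]=0,scc[5]=0,scc[6]=2,scc[7]=?,scc[8]=?)
step 8: low=(low[0]=0,low[1]=0,low[2]=0,low[3]=5,low[4]=0,low[5]=0,low[6]=6,low[7]=7,low[8]=?); scc=(scc[0]=0,scc[1]=0,scc[2]=0,scc[3]=1,scc[4]=0,scc[5]=0,scc[6]=2,scc[7]=3,scc[8]=?)
step 9: low=(low[0]=0,low[1]=0,low[2]=0,low[3]=5,low[4]=0,low[5]=0,low[6]=6,low[7]=7,low[8]=8); scc=(scc[0]=0,scc[1]=0,scc[2]=0,scc[3]=1,scc[4]=0,scc[5]=0,scc[6]=2,scc[7]=3,scc[8]=4)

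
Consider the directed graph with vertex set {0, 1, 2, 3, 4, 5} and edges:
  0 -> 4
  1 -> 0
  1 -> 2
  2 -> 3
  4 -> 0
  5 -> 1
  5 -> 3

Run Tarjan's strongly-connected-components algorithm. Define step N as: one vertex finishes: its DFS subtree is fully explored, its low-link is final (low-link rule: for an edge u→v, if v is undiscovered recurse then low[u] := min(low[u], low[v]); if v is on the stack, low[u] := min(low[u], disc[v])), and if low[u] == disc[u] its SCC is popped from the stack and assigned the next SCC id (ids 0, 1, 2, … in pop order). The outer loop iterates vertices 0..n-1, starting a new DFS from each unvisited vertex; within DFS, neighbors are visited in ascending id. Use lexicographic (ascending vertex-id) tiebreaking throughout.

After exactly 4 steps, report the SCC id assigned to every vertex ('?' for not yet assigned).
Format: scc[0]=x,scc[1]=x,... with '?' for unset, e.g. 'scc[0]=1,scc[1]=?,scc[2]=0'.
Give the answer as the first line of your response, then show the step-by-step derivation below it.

scc[0]=0,scc[1]=?,scc[2]=2,scc[3]=1,scc[4]=0,scc[5]=?

step 1: low=(low[0]=0,low[1]=?,low[2]=?,low[3]=?,low[4]=0,low[5]=?); scc=(scc[0]=?,scc[1]=?,scc[2]=?,scc[3]=?,scc[4]=?,scc[5]=?)
step 2: low=(low[0]=0,low[1]=?,low[2]=?,low[3]=?,low[4]=0,low[5]=?); scc=(scc[0]=0,scc[1]=?,scc[2]=?,scc[3]=?,scc[4]=0,scc[5]=?)
step 3: low=(low[0]=0,low[1]=2,low[2]=3,low[3]=4,low[4]=0,low[5]=?); scc=(scc[0]=0,scc[1]=?,scc[2]=?,scc[3]=1,scc[4]=0,scc[5]=?)
step 4: low=(low[0]=0,low[1]=2,low[2]=3,low[3]=4,low[4]=0,low[5]=?); scc=(scc[0]=0,scc[1]=?,scc[2]=2,scc[3]=1,scc[4]=0,scc[5]=?)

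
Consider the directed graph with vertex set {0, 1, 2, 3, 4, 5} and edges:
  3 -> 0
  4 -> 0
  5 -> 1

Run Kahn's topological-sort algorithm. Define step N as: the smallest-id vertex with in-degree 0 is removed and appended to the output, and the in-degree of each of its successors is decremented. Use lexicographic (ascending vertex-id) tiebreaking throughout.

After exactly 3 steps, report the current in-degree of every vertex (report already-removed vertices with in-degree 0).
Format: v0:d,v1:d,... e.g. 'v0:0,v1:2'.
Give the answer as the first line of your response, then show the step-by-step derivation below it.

v0:0,v1:1,v2:0,v3:0,v4:0,v5:0

step 1: output 2; order=[2]; indeg=(2,1,0,0,0,0)
step 2: output 3; order=[2,3]; indeg=(1,1,0,0,0,0)
step 3: output 4; order=[2,3,4]; indeg=(0,1,0,0,0,0)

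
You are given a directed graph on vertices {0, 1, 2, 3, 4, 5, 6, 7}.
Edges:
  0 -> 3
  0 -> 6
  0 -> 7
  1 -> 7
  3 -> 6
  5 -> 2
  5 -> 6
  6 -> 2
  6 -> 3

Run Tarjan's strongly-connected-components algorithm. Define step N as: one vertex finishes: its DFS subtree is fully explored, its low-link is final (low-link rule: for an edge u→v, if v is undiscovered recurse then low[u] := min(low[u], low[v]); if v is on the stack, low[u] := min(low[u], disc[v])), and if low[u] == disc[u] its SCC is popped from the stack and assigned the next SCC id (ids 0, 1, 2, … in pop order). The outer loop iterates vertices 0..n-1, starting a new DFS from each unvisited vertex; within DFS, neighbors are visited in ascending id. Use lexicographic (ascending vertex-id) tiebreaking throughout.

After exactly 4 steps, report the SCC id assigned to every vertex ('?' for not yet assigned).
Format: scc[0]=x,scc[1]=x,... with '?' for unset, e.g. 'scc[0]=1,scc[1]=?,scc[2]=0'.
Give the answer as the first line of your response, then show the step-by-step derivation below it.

scc[0]=?,scc[1]=?,scc[2]=0,scc[3]=1,scc[4]=?,scc[5]=?,scc[6]=1,scc[7]=2

step 1: low=(low[0]=0,low[1]=?,low[2]=3,low[3]=1,low[4]=?,low[5]=?,low[6]=2,low[7]=?); scc=(scc[0]=?,scc[1]=?,scc[2]=0,scc[3]=?,scc[4]=?,scc[5]=?,scc[6]=?,scc[7]=?)
step 2: low=(low[0]=0,low[1]=?,low[2]=3,low[3]=1,low[4]=?,low[5]=?,low[6]=1,low[7]=?); scc=(scc[0]=?,scc[1]=?,scc[2]=0,scc[3]=?,scc[4]=?,scc[5]=?,scc[6]=?,scc[7]=?)
step 3: low=(low[0]=0,low[1]=?,low[2]=3,low[3]=1,low[4]=?,low[5]=?,low[6]=1,low[7]=?); scc=(scc[0]=?,scc[1]=?,scc[2]=0,scc[3]=1,scc[4]=?,scc[5]=?,scc[6]=1,scc[7]=?)
step 4: low=(low[0]=0,low[1]=?,low[2]=3,low[3]=1,low[4]=?,low[5]=?,low[6]=1,low[7]=4); scc=(scc[0]=?,scc[1]=?,scc[2]=0,scc[3]=1,scc[4]=?,scc[5]=?,scc[6]=1,scc[7]=2)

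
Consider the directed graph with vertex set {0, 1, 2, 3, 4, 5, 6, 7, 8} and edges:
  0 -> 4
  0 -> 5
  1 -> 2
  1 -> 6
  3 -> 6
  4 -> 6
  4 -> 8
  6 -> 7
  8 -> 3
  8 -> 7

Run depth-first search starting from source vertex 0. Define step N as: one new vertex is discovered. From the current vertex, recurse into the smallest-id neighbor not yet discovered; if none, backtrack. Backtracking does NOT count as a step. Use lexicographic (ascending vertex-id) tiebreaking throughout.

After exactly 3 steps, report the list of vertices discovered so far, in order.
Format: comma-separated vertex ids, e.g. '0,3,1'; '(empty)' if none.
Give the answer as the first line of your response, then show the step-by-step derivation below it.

0,4,6

step 1: discover 0; path=0; order=0
step 2: discover 4; path=0>4; order=0,4
step 3: discover 6; path=0>4>6; order=0,4,6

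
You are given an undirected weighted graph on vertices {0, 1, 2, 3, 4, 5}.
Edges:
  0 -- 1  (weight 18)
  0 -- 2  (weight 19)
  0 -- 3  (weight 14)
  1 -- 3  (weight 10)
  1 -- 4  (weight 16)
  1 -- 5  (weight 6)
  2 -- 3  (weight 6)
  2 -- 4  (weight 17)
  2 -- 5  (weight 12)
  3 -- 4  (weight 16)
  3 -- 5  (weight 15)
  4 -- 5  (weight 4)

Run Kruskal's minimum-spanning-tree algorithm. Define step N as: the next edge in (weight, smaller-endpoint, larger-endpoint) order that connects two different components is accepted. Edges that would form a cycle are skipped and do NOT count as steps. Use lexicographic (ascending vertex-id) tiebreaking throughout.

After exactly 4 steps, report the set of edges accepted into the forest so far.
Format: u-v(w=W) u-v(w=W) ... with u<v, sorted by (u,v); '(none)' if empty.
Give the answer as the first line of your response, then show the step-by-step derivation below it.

1-3(w=10) 1-5(w=6) 2-3(w=6) 4-5(w=4)

step 1: add edge 4-5 (w=4); MST = {4-5(w=4)}
step 2: add edge 1-5 (w=6); MST = {1-5(w=6) 4-5(w=4)}
step 3: add edge 2-3 (w=6); MST = {1-5(w=6) 2-3(w=6) 4-5(w=4)}
step 4: add edge 1-3 (w=10); MST = {1-3(w=10) 1-5(w=6) 2-3(w=6) 4-5(w=4)}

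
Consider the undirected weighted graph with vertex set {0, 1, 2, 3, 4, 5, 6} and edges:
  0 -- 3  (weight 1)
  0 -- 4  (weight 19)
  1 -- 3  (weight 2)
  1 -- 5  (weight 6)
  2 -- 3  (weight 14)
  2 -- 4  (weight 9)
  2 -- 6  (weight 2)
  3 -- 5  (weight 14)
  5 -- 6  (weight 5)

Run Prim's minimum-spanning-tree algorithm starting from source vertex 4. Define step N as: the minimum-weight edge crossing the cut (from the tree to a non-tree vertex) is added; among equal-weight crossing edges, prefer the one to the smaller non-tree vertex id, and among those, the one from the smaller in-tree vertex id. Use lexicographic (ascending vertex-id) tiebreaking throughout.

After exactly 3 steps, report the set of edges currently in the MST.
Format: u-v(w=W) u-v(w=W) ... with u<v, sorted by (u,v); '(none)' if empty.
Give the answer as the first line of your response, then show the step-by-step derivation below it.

2-4(w=9) 2-6(w=2) 5-6(w=5)

step 1: add edge 2-4 (w=9); MST = {2-4(w=9)}
step 2: add edge 2-6 (w=2); MST = {2-4(w=9) 2-6(w=2)}
step 3: add edge 5-6 (w=5); MST = {2-4(w=9) 2-6(w=2) 5-6(w=5)}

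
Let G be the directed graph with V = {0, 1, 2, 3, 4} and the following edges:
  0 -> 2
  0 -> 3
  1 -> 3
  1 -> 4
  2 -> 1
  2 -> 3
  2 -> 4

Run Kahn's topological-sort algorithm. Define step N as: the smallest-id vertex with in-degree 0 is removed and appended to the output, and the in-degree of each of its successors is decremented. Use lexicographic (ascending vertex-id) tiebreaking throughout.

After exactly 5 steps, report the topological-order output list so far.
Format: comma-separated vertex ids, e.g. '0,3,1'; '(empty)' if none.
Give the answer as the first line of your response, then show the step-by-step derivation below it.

0,2,1,3,4

step 1: output 0; order=[0]; indeg=(0,1,0,2,2)
step 2: output 2; order=[0,2]; indeg=(0,0,0,1,1)
step 3: output 1; order=[0,2,1]; indeg=(0,0,0,0,0)
step 4: output 3; order=[0,2,1,3]; indeg=(0,0,0,0,0)
step 5: output 4; order=[0,2,1,3,4]; indeg=(0,0,0,0,0)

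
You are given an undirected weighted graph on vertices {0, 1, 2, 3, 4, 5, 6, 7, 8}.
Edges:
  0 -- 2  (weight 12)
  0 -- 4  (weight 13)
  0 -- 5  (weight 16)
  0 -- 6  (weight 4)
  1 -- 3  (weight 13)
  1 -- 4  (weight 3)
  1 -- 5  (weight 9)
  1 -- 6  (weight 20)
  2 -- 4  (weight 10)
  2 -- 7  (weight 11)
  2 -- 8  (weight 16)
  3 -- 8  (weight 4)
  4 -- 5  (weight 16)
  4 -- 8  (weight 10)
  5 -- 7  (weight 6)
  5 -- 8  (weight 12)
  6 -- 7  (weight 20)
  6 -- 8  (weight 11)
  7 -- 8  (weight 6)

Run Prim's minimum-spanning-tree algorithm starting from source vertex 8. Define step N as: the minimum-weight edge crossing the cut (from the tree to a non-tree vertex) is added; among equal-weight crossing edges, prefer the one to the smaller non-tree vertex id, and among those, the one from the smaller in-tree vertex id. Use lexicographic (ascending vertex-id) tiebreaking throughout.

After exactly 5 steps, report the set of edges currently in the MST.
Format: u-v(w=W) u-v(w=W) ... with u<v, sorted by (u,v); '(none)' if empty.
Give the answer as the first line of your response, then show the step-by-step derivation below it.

1-4(w=3) 1-5(w=9) 3-8(w=4) 5-7(w=6) 7-8(w=6)

step 1: add edge 3-8 (w=4); MST = {3-8(w=4)}
step 2: add edge 7-8 (w=6); MST = {3-8(w=4) 7-8(w=6)}
step 3: add edge 5-7 (w=6); MST = {3-8(w=4) 5-7(w=6) 7-8(w=6)}
step 4: add edge 1-5 (w=9); MST = {1-5(w=9) 3-8(w=4) 5-7(w=6) 7-8(w=6)}
step 5: add edge 1-4 (w=3); MST = {1-4(w=3) 1-5(w=9) 3-8(w=4) 5-7(w=6) 7-8(w=6)}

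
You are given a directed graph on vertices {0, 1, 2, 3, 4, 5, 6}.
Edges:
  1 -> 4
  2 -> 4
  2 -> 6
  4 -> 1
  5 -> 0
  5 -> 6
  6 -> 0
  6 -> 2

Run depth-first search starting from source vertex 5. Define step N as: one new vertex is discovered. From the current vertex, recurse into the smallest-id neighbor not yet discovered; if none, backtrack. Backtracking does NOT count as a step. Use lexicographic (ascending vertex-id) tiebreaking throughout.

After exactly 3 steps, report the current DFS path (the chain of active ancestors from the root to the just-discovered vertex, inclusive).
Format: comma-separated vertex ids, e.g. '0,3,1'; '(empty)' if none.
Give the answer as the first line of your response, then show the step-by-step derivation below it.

5,6

step 1: discover 5; path=5; order=5
step 2: discover 0; path=5>0; order=5,0
step 3: discover 6; path=5>6; order=5,0,6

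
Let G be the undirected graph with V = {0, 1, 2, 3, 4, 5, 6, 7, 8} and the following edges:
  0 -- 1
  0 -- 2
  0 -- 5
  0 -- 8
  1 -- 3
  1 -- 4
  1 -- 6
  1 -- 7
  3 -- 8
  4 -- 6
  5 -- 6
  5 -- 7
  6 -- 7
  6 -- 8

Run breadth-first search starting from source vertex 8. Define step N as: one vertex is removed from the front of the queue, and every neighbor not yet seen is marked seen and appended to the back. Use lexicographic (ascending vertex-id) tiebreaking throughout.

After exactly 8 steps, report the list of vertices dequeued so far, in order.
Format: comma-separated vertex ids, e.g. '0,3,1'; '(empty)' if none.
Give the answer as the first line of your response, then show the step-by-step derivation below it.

8,0,3,6,1,2,5,4

step 1: dequeue 8; queue=[0,3,6]; order=8
step 2: dequeue 0; queue=[3,6,1,2,5]; order=8,0
step 3: dequeue 3; queue=[6,1,2,5]; order=8,0,3
step 4: dequeue 6; queue=[1,2,5,4,7]; order=8,0,3,6
step 5: dequeue 1; queue=[2,5,4,7]; order=8,0,3,6,1
step 6: dequeue 2; queue=[5,4,7]; order=8,0,3,6,1,2
step 7: dequeue 5; queue=[4,7]; order=8,0,3,6,1,2,5
step 8: dequeue 4; queue=[7]; order=8,0,3,6,1,2,5,4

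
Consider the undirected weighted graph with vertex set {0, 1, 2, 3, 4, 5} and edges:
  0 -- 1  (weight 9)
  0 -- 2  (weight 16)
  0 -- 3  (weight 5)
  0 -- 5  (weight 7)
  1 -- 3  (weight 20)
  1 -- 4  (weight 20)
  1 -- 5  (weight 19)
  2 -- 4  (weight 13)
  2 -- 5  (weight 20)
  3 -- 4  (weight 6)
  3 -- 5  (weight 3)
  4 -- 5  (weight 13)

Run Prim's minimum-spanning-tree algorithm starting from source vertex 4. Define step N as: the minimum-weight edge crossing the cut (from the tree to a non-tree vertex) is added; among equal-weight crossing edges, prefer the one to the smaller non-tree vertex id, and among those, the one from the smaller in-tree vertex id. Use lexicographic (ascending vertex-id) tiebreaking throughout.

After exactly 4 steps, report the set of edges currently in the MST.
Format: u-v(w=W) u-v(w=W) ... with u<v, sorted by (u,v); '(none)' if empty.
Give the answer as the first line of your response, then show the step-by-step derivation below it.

0-1(w=9) 0-3(w=5) 3-4(w=6) 3-5(w=3)

step 1: add edge 3-4 (w=6); MST = {3-4(w=6)}
step 2: add edge 3-5 (w=3); MST = {3-4(w=6) 3-5(w=3)}
step 3: add edge 0-3 (w=5); MST = {0-3(w=5) 3-4(w=6) 3-5(w=3)}
step 4: add edge 0-1 (w=9); MST = {0-1(w=9) 0-3(w=5) 3-4(w=6) 3-5(w=3)}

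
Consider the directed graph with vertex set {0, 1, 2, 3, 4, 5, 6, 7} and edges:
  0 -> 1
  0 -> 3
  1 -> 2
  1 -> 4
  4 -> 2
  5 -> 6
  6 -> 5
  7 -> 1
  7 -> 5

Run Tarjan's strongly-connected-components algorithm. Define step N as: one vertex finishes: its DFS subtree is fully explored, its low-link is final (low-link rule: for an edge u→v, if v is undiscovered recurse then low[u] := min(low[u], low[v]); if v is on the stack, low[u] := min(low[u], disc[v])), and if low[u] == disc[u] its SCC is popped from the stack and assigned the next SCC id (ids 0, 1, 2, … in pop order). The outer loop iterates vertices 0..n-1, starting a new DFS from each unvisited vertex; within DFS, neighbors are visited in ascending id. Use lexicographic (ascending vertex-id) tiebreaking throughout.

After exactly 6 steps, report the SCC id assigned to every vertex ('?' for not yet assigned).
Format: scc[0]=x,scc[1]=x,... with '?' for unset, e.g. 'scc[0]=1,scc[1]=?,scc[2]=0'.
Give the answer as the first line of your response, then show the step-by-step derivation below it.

scc[0]=4,scc[1]=2,scc[2]=0,scc[3]=3,scc[4]=1,scc[5]=?,scc[6]=?,scc[7]=?

step 1: low=(low[0]=0,low[1]=1,low[2]=2,low[3]=?,low[4]=?,low[5]=?,low[6]=?,low[7]=?); scc=(scc[0]=?,scc[1]=?,scc[2]=0,scc[3]=?,scc[4]=?,scc[5]=?,scc[6]=?,scc[7]=?)
step 2: low=(low[0]=0,low[1]=1,low[2]=2,low[3]=?,low[4]=3,low[5]=?,low[6]=?,low[7]=?); scc=(scc[0]=?,scc[1]=?,scc[2]=0,scc[3]=?,scc[4]=1,scc[5]=?,scc[6]=?,scc[7]=?)
step 3: low=(low[0]=0,low[1]=1,low[2]=2,low[3]=?,low[4]=3,low[5]=?,low[6]=?,low[7]=?); scc=(scc[0]=?,scc[1]=2,scc[2]=0,scc[3]=?,scc[4]=1,scc[5]=?,scc[6]=?,scc[7]=?)
step 4: low=(low[0]=0,low[1]=1,low[2]=2,low[3]=4,low[4]=3,low[5]=?,low[6]=?,low[7]=?); scc=(scc[0]=?,scc[1]=2,scc[2]=0,scc[3]=3,scc[4]=1,scc[5]=?,scc[6]=?,scc[7]=?)
step 5: low=(low[0]=0,low[1]=1,low[2]=2,low[3]=4,low[4]=3,low[5]=?,low[6]=?,low[7]=?); scc=(scc[0]=4,scc[1]=2,scc[2]=0,scc[3]=3,scc[4]=1,scc[5]=?,scc[6]=?,scc[7]=?)
step 6: low=(low[0]=0,low[1]=1,low[2]=2,low[3]=4,low[4]=3,low[5]=5,low[6]=5,low[7]=?); scc=(scc[0]=4,scc[1]=2,scc[2]=0,scc[3]=3,scc[4]=1,scc[5]=?,scc[6]=?,scc[7]=?)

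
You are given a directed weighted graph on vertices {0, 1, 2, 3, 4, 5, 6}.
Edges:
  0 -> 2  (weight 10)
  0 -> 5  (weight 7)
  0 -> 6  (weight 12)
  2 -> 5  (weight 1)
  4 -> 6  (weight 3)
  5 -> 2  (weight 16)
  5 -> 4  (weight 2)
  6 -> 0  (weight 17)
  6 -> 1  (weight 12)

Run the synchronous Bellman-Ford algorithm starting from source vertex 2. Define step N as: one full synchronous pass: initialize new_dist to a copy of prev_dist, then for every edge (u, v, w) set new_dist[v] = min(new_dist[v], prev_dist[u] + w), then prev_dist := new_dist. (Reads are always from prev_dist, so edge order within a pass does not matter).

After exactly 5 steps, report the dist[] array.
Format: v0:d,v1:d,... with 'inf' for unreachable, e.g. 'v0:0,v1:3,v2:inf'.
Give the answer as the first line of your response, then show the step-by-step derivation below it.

v0:23,v1:18,v2:0,v3:inf,v4:3,v5:1,v6:6

step 1: dist = v0:inf,v1:inf,v2:0,v3:inf,v4:inf,v5:1,v6:inf
step 2: dist = v0:inf,v1:inf,v2:0,v3:inf,v4:3,v5:1,v6:inf
step 3: dist = v0:inf,v1:inf,v2:0,v3:inf,v4:3,v5:1,v6:6
step 4: dist = v0:23,v1:18,v2:0,v3:inf,v4:3,v5:1,v6:6
step 5: dist = v0:23,v1:18,v2:0,v3:inf,v4:3,v5:1,v6:6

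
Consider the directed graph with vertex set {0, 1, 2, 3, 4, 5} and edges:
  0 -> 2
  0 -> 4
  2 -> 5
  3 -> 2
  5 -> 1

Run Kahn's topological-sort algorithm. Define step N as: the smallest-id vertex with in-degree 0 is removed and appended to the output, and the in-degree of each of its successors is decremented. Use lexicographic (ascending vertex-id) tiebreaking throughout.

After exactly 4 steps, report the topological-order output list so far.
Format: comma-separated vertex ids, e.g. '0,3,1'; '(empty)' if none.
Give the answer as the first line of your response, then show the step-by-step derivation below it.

0,3,2,4

step 1: output 0; order=[0]; indeg=(0,1,1,0,0,1)
step 2: output 3; order=[0,3]; indeg=(0,1,0,0,0,1)
step 3: output 2; order=[0,3,2]; indeg=(0,1,0,0,0,0)
step 4: output 4; order=[0,3,2,4]; indeg=(0,1,0,0,0,0)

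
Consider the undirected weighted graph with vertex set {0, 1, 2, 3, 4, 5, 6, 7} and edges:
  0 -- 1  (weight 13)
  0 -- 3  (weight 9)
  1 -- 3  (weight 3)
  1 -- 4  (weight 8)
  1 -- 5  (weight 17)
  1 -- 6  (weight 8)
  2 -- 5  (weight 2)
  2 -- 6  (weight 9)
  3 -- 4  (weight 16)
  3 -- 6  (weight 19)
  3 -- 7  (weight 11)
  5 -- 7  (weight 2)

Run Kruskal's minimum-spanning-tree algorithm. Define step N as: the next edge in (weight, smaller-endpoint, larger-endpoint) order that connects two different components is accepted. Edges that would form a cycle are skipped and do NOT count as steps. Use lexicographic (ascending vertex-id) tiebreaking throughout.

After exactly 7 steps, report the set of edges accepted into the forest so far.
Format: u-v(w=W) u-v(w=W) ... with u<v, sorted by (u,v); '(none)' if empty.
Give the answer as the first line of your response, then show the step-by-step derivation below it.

0-3(w=9) 1-3(w=3) 1-4(w=8) 1-6(w=8) 2-5(w=2) 2-6(w=9) 5-7(w=2)

step 1: add edge 2-5 (w=2); MST = {2-5(w=2)}
step 2: add edge 5-7 (w=2); MST = {2-5(w=2) 5-7(w=2)}
step 3: add edge 1-3 (w=3); MST = {1-3(w=3) 2-5(w=2) 5-7(w=2)}
step 4: add edge 1-4 (w=8); MST = {1-3(w=3) 1-4(w=8) 2-5(w=2) 5-7(w=2)}
step 5: add edge 1-6 (w=8); MST = {1-3(w=3) 1-4(w=8) 1-6(w=8) 2-5(w=2) 5-7(w=2)}
step 6: add edge 0-3 (w=9); MST = {0-3(w=9) 1-3(w=3) 1-4(w=8) 1-6(w=8) 2-5(w=2) 5-7(w=2)}
step 7: add edge 2-6 (w=9); MST = {0-3(w=9) 1-3(w=3) 1-4(w=8) 1-6(w=8) 2-5(w=2) 2-6(w=9) 5-7(w=2)}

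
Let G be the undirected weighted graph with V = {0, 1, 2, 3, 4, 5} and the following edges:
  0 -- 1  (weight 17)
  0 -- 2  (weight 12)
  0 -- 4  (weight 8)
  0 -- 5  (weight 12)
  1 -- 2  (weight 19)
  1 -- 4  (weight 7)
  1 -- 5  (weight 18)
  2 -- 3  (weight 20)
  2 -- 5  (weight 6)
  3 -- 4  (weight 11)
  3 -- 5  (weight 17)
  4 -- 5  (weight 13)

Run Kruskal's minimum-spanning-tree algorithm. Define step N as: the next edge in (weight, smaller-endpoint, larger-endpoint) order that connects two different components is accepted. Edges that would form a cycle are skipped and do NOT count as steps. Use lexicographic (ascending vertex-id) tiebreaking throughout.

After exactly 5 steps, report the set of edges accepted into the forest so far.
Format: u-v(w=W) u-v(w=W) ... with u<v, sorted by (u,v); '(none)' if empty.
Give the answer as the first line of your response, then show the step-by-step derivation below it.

0-2(w=12) 0-4(w=8) 1-4(w=7) 2-5(w=6) 3-4(w=11)

step 1: add edge 2-5 (w=6); MST = {2-5(w=6)}
step 2: add edge 1-4 (w=7); MST = {1-4(w=7) 2-5(w=6)}
step 3: add edge 0-4 (w=8); MST = {0-4(w=8) 1-4(w=7) 2-5(w=6)}
step 4: add edge 3-4 (w=11); MST = {0-4(w=8) 1-4(w=7) 2-5(w=6) 3-4(w=11)}
step 5: add edge 0-2 (w=12); MST = {0-2(w=12) 0-4(w=8) 1-4(w=7) 2-5(w=6) 3-4(w=11)}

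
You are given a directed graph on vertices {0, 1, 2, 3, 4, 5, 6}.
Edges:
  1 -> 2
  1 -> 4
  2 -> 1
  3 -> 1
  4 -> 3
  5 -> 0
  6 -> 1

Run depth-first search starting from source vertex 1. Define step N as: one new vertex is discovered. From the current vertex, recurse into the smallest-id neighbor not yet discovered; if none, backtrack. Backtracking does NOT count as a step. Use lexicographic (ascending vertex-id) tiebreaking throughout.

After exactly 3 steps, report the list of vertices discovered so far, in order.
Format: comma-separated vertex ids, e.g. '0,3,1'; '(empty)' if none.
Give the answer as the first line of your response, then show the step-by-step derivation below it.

1,2,4

step 1: discover 1; path=1; order=1
step 2: discover 2; path=1>2; order=1,2
step 3: discover 4; path=1>4; order=1,2,4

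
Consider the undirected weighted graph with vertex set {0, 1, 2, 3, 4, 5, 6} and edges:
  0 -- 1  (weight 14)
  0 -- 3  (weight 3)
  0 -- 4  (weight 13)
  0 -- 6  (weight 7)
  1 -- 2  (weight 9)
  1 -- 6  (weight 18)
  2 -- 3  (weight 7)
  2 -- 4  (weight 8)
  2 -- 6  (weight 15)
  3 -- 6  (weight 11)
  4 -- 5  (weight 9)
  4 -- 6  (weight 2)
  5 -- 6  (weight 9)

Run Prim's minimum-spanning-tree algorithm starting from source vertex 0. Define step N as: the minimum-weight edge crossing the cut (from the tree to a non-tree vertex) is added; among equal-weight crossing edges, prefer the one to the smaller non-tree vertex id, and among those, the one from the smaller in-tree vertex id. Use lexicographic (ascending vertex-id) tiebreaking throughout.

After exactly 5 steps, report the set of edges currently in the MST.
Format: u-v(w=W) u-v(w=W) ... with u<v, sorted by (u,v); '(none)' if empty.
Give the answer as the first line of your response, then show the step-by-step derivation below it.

0-3(w=3) 0-6(w=7) 1-2(w=9) 2-3(w=7) 4-6(w=2)

step 1: add edge 0-3 (w=3); MST = {0-3(w=3)}
step 2: add edge 2-3 (w=7); MST = {0-3(w=3) 2-3(w=7)}
step 3: add edge 0-6 (w=7); MST = {0-3(w=3) 0-6(w=7) 2-3(w=7)}
step 4: add edge 4-6 (w=2); MST = {0-3(w=3) 0-6(w=7) 2-3(w=7) 4-6(w=2)}
step 5: add edge 1-2 (w=9); MST = {0-3(w=3) 0-6(w=7) 1-2(w=9) 2-3(w=7) 4-6(w=2)}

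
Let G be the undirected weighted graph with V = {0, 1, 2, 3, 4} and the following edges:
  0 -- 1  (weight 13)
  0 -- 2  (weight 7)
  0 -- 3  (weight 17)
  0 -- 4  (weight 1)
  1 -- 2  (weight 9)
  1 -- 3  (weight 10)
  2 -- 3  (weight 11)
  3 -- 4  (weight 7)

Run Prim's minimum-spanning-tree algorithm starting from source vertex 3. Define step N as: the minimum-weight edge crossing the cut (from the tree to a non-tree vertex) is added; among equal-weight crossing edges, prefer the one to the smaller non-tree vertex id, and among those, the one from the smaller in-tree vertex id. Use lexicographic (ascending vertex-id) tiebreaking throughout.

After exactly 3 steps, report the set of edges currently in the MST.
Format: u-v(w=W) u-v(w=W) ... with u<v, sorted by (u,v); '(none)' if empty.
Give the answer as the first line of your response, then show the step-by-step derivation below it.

0-2(w=7) 0-4(w=1) 3-4(w=7)

step 1: add edge 3-4 (w=7); MST = {3-4(w=7)}
step 2: add edge 0-4 (w=1); MST = {0-4(w=1) 3-4(w=7)}
step 3: add edge 0-2 (w=7); MST = {0-2(w=7) 0-4(w=1) 3-4(w=7)}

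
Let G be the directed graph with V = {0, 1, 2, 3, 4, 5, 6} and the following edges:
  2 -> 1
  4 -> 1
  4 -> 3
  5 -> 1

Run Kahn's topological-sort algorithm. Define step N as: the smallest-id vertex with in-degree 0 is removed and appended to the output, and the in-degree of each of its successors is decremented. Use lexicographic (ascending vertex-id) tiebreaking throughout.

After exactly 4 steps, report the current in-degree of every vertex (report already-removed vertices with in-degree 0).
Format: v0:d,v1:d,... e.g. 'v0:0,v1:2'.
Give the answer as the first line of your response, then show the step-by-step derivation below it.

v0:0,v1:1,v2:0,v3:0,v4:0,v5:0,v6:0

step 1: output 0; order=[0]; indeg=(0,3,0,1,0,0,0)
step 2: output 2; order=[0,2]; indeg=(0,2,0,1,0,0,0)
step 3: output 4; order=[0,2,4]; indeg=(0,1,0,0,0,0,0)
step 4: output 3; order=[0,2,4,3]; indeg=(0,1,0,0,0,0,0)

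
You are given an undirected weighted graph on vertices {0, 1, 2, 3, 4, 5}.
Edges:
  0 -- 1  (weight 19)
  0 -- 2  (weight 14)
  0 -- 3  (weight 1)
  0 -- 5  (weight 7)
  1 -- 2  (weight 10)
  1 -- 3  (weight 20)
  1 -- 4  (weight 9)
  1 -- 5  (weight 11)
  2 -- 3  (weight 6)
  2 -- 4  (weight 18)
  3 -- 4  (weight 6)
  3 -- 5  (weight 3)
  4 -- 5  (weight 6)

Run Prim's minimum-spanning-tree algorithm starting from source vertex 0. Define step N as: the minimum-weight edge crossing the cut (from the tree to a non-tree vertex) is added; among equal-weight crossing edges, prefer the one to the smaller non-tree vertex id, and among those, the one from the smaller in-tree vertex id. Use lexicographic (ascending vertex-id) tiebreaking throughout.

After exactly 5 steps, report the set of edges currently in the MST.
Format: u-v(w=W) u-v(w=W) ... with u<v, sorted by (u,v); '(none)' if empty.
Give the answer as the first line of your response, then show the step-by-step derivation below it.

0-3(w=1) 1-4(w=9) 2-3(w=6) 3-4(w=6) 3-5(w=3)

step 1: add edge 0-3 (w=1); MST = {0-3(w=1)}
step 2: add edge 3-5 (w=3); MST = {0-3(w=1) 3-5(w=3)}
step 3: add edge 2-3 (w=6); MST = {0-3(w=1) 2-3(w=6) 3-5(w=3)}
step 4: add edge 3-4 (w=6); MST = {0-3(w=1) 2-3(w=6) 3-4(w=6) 3-5(w=3)}
step 5: add edge 1-4 (w=9); MST = {0-3(w=1) 1-4(w=9) 2-3(w=6) 3-4(w=6) 3-5(w=3)}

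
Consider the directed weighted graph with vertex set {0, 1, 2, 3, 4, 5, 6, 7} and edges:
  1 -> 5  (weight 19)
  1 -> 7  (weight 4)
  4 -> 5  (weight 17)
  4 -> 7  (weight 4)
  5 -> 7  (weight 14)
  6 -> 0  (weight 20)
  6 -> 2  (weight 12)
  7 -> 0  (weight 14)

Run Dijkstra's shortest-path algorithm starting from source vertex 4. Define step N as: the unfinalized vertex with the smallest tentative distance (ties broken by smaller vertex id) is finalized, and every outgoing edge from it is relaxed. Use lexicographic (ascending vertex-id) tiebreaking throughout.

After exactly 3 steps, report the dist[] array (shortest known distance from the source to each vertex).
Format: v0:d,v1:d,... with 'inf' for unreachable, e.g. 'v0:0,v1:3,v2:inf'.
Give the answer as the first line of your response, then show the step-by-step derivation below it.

v0:18,v1:inf,v2:inf,v3:inf,v4:0,v5:17,v6:inf,v7:4

step 1: dist = v0:inf,v1:inf,v2:inf,v3:inf,v4:0,v5:17,v6:inf,v7:4
step 2: dist = v0:18,v1:inf,v2:inf,v3:inf,v4:0,v5:17,v6:inf,v7:4
step 3: dist = v0:18,v1:inf,v2:inf,v3:inf,v4:0,v5:17,v6:inf,v7:4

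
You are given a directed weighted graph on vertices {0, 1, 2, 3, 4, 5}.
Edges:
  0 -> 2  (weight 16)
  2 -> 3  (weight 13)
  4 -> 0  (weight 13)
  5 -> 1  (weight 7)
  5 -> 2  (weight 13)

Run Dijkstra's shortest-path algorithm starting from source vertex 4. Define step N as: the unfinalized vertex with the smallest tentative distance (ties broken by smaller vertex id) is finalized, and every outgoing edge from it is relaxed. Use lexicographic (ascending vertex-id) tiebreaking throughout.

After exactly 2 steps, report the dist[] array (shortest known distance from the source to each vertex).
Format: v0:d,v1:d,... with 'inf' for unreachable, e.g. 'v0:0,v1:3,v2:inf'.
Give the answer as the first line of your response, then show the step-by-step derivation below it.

v0:13,v1:inf,v2:29,v3:inf,v4:0,v5:inf

step 1: dist = v0:13,v1:inf,v2:inf,v3:inf,v4:0,v5:inf
step 2: dist = v0:13,v1:inf,v2:29,v3:inf,v4:0,v5:inf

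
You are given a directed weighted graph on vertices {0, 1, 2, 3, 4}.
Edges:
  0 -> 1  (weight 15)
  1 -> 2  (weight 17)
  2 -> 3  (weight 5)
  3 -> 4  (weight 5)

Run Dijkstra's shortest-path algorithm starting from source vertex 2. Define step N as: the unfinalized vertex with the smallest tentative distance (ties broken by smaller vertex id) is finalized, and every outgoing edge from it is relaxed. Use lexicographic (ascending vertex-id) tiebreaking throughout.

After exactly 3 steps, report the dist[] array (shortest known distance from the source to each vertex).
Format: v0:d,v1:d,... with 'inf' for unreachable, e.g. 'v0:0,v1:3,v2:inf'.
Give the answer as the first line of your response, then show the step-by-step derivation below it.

v0:inf,v1:inf,v2:0,v3:5,v4:10

step 1: dist = v0:inf,v1:inf,v2:0,v3:5,v4:inf
step 2: dist = v0:inf,v1:inf,v2:0,v3:5,v4:10
step 3: dist = v0:inf,v1:inf,v2:0,v3:5,v4:10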